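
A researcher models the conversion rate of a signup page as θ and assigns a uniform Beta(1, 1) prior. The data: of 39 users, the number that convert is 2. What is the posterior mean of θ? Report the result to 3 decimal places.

Observing 2 successes and 37 failures updates Beta(1, 1) by adding the success and failure counts to the two shape parameters: α = 1+2 = 3, β = 1+37 = 38.
Posterior mean = α/(α+β) = 3/41 = 0.073.

Posterior mean ≈ 0.073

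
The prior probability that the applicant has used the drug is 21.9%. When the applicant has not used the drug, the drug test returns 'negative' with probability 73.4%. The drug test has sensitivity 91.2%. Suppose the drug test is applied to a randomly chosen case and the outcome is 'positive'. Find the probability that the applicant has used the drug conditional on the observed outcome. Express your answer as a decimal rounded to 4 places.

P(H | E) ≈ 0.4902

Write H for 'the applicant has used the drug'. Prior odds H:¬H = 0.219/0.781 = 0.28041. For the 'positive' outcome, the likelihood ratio is 0.912/0.266 = 3.4286.
Posterior odds = 0.28041 × 3.4286 = 0.96140, so P(H|E) = 0.96140/(1+0.96140) = 0.4902.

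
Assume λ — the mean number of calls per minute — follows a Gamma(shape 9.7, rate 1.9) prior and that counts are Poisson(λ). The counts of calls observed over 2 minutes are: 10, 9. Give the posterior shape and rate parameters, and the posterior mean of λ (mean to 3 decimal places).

Posterior: Gamma(shape=28.7, rate=3.9); mean ≈ 7.359

Total count ∑xᵢ = 19 over n = 2 minutes.
Gamma is conjugate to the Poisson likelihood: posterior is Gamma(shape = 9.7+19 = 28.7, rate = 1.9+2 = 3.9).
Posterior mean = shape/rate = 28.7/3.9 = 7.359.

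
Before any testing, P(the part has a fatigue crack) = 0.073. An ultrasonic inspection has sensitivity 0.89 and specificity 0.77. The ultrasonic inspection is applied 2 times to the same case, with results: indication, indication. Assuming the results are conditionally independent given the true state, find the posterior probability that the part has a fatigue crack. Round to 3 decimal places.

Posterior P(H) ≈ 0.541

With H the event that the part has a fatigue crack, the joint likelihood of the observed sequence is P(data|H) = 0.89·0.89 = 0.79210 and P(data|¬H) = 0.23·0.23 = 0.052900.
Bayes: P(H|data) = 0.073·0.79210 / (0.073·0.79210 + 0.927·0.052900) = 0.057823/0.10686 = 0.5411.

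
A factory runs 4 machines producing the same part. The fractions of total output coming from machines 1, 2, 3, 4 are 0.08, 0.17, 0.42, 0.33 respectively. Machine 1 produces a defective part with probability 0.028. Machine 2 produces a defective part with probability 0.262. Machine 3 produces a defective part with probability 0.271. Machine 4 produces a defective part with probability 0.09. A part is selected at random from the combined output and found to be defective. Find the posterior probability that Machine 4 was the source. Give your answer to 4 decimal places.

Posterior probability ≈ 0.1561

P(defective|M1) = 0.028; P(defective|M2) = 0.262; P(defective|M3) = 0.271; P(defective|M4) = 0.09.
Prior × likelihood for each source: 0.08·0.028=0.002240, 0.17·0.262=0.04454, 0.42·0.271=0.1138, 0.33·0.09=0.02970. Summing gives P(defective) = 0.19030.
P(Machine 4 | defective) = 0.02970 / 0.19030 = 0.1561.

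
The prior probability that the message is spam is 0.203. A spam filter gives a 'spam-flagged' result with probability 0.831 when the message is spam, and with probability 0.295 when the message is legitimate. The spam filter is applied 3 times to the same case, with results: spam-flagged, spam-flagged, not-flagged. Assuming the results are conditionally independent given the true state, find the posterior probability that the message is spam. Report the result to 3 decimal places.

With H the event that the message is spam, the joint likelihood of the observed sequence is P(data|H) = 0.831·0.831·0.169 = 0.11670 and P(data|¬H) = 0.295·0.295·0.705 = 0.061353.
Bayes: P(H|data) = 0.203·0.11670 / (0.203·0.11670 + 0.797·0.061353) = 0.023691/0.072589 = 0.3264.

Posterior P(H) ≈ 0.326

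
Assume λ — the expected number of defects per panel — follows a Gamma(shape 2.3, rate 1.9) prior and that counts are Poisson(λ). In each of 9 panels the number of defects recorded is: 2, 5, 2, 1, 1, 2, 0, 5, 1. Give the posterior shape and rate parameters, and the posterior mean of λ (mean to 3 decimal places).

Posterior: Gamma(shape=21.3, rate=10.9); mean ≈ 1.954

Total count ∑xᵢ = 19 over n = 9 panels.
Gamma is conjugate to the Poisson likelihood: posterior is Gamma(shape = 2.3+19 = 21.3, rate = 1.9+9 = 10.9).
E[λ | data] = 21.3/10.9 = 1.954.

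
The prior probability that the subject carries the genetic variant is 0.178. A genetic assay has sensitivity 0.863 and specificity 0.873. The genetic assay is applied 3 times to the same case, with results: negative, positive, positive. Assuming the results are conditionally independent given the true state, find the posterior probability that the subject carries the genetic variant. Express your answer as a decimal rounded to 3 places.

Let H be the event that the subject carries the genetic variant; start with P(H) = 0.178. P('positive'|H) = 0.863, P('positive'|¬H) = 0.127.
Update on result 1 ('negative'): P(H) ← 0.137·0.1780 / (0.137·0.1780 + 0.873·0.8220) = 0.024386/0.74199 = 0.0329.
Update on result 2 ('positive'): P(H) ← 0.863·0.0329 / (0.863·0.0329 + 0.127·0.9671) = 0.028363/0.15119 = 0.1876.
Update on result 3 ('positive'): P(H) ← 0.863·0.1876 / (0.863·0.1876 + 0.127·0.8124) = 0.16190/0.26507 = 0.6108.

Posterior P(H) ≈ 0.611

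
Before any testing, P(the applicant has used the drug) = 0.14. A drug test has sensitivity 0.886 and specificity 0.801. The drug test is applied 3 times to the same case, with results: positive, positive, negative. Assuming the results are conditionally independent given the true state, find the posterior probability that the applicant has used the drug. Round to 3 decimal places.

Let H be the event that the applicant has used the drug; start with P(H) = 0.14. P('positive'|H) = 0.886, P('positive'|¬H) = 0.199.
Update on result 1 ('positive'): P(H) ← 0.886·0.1400 / (0.886·0.1400 + 0.199·0.8600) = 0.12404/0.29518 = 0.4202.
Update on result 2 ('positive'): P(H) ← 0.886·0.4202 / (0.886·0.4202 + 0.199·0.5798) = 0.37231/0.48769 = 0.7634.
Update on result 3 ('negative'): P(H) ← 0.114·0.7634 / (0.114·0.7634 + 0.801·0.2366) = 0.087030/0.27653 = 0.3147.

Posterior P(H) ≈ 0.315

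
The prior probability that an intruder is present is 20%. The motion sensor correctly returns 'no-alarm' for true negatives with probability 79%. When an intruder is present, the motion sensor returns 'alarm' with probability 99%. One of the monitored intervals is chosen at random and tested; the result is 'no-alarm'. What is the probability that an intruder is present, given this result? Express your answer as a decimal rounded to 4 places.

P(H | E) ≈ 0.0032

Write H for 'an intruder is present'. Prior odds H:¬H = 0.2/0.8 = 0.25000. For the 'no-alarm' outcome, the likelihood ratio is 0.01/0.79 = 0.012658.
Posterior odds = 0.25000 × 0.012658 = 0.0031646, so P(H|E) = 0.0031646/(1+0.0031646) = 0.0032.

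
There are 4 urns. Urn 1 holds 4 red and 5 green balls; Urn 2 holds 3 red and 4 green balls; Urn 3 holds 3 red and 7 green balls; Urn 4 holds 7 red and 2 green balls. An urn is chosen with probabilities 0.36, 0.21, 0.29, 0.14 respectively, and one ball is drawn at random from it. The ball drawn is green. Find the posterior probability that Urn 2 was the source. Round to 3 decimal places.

Tabulate prior·likelihood by source: [1] prior 0.36, lik 0.5556, product 0.2000; [2] prior 0.21, lik 0.5714, product 0.1200; [3] prior 0.29, lik 0.7, product 0.2030; [4] prior 0.14, lik 0.2222, product 0.03111.
Normalizing constant = 0.55411; the posterior for Urn 2 is its product over the sum, 0.1200/0.55411 = 0.217.

Posterior probability ≈ 0.217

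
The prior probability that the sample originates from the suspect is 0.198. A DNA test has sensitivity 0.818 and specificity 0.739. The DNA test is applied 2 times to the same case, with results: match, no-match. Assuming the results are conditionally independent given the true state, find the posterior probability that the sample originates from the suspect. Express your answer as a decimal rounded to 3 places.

With H the event that the sample originates from the suspect, the joint likelihood of the observed sequence is P(data|H) = 0.818·0.182 = 0.14888 and P(data|¬H) = 0.261·0.739 = 0.19288.
Bayes: P(H|data) = 0.198·0.14888 / (0.198·0.14888 + 0.802·0.19288) = 0.029477/0.18417 = 0.1601.

Posterior P(H) ≈ 0.160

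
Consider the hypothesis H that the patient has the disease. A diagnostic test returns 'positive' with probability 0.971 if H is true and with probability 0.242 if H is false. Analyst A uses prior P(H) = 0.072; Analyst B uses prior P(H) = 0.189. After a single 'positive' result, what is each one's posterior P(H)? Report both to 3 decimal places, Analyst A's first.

Analyst A: 0.237; Analyst B: 0.483

The likelihood ratio for a 'positive' result is 0.971/0.242 = 4.0124.
Analyst A: prior odds 0.072/0.928 = 0.077586; posterior odds 0.31131; posterior probability 0.237.
Analyst B: prior odds 0.189/0.811 = 0.23305; posterior odds 0.93507; posterior probability 0.483.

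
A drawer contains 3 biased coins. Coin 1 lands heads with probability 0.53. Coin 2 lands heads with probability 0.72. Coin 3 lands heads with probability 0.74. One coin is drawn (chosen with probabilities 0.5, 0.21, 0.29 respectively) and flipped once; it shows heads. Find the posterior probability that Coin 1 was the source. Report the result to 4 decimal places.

Posterior probability ≈ 0.4201

Tabulate prior·likelihood by source: [1] prior 0.5, lik 0.53, product 0.2650; [2] prior 0.21, lik 0.72, product 0.1512; [3] prior 0.29, lik 0.74, product 0.2146.
Normalizing constant = 0.63080; the posterior for Coin 1 is its product over the sum, 0.2650/0.63080 = 0.4201.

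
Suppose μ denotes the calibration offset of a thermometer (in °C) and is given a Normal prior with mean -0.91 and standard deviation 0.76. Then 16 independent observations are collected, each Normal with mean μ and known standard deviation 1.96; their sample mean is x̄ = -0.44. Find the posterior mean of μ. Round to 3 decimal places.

Prior precision 1/τ₀² = 1/0.76² = 1.73130; data precision n/σ² = 16/1.96² = 4.16493.
Posterior precision = 1.73130 + 4.16493 = 5.89623.
Posterior mean = (1.73130·-0.91 + 4.16493·-0.44) / 5.89623 = -0.578.

Posterior mean ≈ -0.578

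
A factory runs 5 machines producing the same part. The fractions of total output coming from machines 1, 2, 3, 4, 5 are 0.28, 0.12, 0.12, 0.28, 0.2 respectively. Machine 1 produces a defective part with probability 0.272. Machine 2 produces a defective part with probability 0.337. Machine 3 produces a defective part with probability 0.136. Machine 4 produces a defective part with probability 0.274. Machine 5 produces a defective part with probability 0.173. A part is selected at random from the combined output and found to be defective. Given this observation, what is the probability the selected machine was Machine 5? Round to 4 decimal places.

Posterior probability ≈ 0.1417

Tabulate prior·likelihood by source: [1] prior 0.28, lik 0.272, product 0.07616; [2] prior 0.12, lik 0.337, product 0.04044; [3] prior 0.12, lik 0.136, product 0.01632; [4] prior 0.28, lik 0.274, product 0.07672; [5] prior 0.2, lik 0.173, product 0.03460.
Normalizing constant = 0.24424; the posterior for Machine 5 is its product over the sum, 0.03460/0.24424 = 0.1417.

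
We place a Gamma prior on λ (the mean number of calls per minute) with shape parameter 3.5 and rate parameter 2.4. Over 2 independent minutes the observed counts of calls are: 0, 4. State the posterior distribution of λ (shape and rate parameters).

Posterior: Gamma(shape=7.5, rate=4.4)

The Poisson likelihood adds the total count to the shape and the number of exposure periods to the rate. Here ∑xᵢ = 4 and n = 2, so shape 3.5→7.5 and rate 2.4→4.4.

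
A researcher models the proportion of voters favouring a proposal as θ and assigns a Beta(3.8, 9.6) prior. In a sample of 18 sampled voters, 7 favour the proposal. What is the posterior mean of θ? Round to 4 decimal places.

Posterior mean ≈ 0.3439

Observing 7 successes and 11 failures updates Beta(3.8, 9.6) by adding the success and failure counts to the two shape parameters: α = 3.8+7 = 10.8, β = 9.6+11 = 20.6.
Posterior mean = α/(α+β) = 10.8/31.4 = 0.3439.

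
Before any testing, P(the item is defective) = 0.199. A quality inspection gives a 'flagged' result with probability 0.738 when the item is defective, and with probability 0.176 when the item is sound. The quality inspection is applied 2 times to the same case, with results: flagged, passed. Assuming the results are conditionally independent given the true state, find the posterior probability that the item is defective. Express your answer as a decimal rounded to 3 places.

With H the event that the item is defective, the joint likelihood of the observed sequence is P(data|H) = 0.738·0.262 = 0.19336 and P(data|¬H) = 0.176·0.824 = 0.14502.
Bayes: P(H|data) = 0.199·0.19336 / (0.199·0.19336 + 0.801·0.14502) = 0.038478/0.15464 = 0.2488.

Posterior P(H) ≈ 0.249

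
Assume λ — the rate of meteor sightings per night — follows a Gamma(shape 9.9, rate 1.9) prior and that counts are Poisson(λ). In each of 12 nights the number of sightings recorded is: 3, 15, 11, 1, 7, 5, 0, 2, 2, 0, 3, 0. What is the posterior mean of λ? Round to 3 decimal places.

Posterior mean ≈ 4.237

The Poisson likelihood adds the total count to the shape and the number of exposure periods to the rate. Here ∑xᵢ = 49 and n = 12, so shape 9.9→58.9 and rate 1.9→13.9.
Posterior mean = shape/rate = 58.9/13.9 = 4.237.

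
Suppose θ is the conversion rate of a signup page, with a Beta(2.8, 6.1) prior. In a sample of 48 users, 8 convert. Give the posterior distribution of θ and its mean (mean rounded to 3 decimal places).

The binomial likelihood is conjugate to the Beta prior: with 8 successes and 40 failures, the posterior is Beta(2.8+8, 6.1+40) = Beta(10.8, 46.1).
Posterior mean = α/(α+β) = 10.8/56.9 = 0.190.

Posterior: Beta(10.8, 46.1); mean ≈ 0.190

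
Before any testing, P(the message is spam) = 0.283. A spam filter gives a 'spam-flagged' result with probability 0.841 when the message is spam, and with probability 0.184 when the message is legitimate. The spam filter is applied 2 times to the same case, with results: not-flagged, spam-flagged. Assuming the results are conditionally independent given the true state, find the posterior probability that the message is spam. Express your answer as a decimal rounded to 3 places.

Posterior P(H) ≈ 0.260

Let H be the event that the message is spam; start with P(H) = 0.283. P('spam-flagged'|H) = 0.841, P('spam-flagged'|¬H) = 0.184.
Update on result 1 ('not-flagged'): P(H) ← 0.159·0.2830 / (0.159·0.2830 + 0.816·0.7170) = 0.044997/0.63007 = 0.0714.
Update on result 2 ('spam-flagged'): P(H) ← 0.841·0.0714 / (0.841·0.0714 + 0.184·0.9286) = 0.060061/0.23092 = 0.2601.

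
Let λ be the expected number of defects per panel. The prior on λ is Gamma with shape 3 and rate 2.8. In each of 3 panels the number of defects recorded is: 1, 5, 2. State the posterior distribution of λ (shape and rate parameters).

The Poisson likelihood adds the total count to the shape and the number of exposure periods to the rate. Here ∑xᵢ = 8 and n = 3, so shape 3→11 and rate 2.8→5.8.

Posterior: Gamma(shape=11, rate=5.8)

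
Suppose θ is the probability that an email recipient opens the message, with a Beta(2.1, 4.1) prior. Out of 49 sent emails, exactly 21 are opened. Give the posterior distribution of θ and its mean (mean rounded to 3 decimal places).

Posterior: Beta(23.1, 32.1); mean ≈ 0.418

Observing 21 successes and 28 failures updates Beta(2.1, 4.1) by adding the success and failure counts to the two shape parameters: α = 2.1+21 = 23.1, β = 4.1+28 = 32.1.
Posterior mean = α/(α+β) = 23.1/55.2 = 0.418.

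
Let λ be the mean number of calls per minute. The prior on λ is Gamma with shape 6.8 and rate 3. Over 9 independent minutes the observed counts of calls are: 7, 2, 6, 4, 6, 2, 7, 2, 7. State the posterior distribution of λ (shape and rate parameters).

The Poisson likelihood adds the total count to the shape and the number of exposure periods to the rate. Here ∑xᵢ = 43 and n = 9, so shape 6.8→49.8 and rate 3→12.

Posterior: Gamma(shape=49.8, rate=12)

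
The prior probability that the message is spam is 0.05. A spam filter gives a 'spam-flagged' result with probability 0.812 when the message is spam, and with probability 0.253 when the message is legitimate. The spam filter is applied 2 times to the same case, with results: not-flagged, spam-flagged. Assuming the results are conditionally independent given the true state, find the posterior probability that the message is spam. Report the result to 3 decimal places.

Let H be the event that the message is spam; start with P(H) = 0.05. P('spam-flagged'|H) = 0.812, P('spam-flagged'|¬H) = 0.253.
Update on result 1 ('not-flagged'): P(H) ← 0.188·0.0500 / (0.188·0.0500 + 0.747·0.9500) = 0.0094000/0.71905 = 0.0131.
Update on result 2 ('spam-flagged'): P(H) ← 0.812·0.0131 / (0.812·0.0131 + 0.253·0.9869) = 0.010615/0.26031 = 0.0408.

Posterior P(H) ≈ 0.041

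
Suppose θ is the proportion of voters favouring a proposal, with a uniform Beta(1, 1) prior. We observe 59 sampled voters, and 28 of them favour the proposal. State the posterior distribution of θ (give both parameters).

Observing 28 successes and 31 failures updates Beta(1, 1) by adding the success and failure counts to the two shape parameters: α = 1+28 = 29, β = 1+31 = 32.

Posterior: Beta(29, 32)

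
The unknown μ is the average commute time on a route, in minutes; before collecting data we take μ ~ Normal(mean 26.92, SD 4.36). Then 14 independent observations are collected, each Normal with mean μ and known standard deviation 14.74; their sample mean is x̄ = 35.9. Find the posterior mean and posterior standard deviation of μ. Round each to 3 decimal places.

Posterior mean ≈ 31.864; posterior SD ≈ 2.923

With known σ, the Normal prior is conjugate. Weight on the data is w = (n/σ²)/(n/σ² + 1/τ₀²) = 0.0644367/(0.0644367+0.0526050) = 0.55054.
Posterior mean = w·x̄ + (1−w)·μ₀ = 0.55054·35.9 + 0.44946·26.92 = 31.864. Posterior variance = 1/(0.0644367+0.0526050) = 8.54397, so SD = 2.923.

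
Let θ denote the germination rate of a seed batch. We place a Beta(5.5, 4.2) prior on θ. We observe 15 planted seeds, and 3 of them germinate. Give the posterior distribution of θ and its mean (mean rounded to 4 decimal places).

Posterior: Beta(8.5, 16.2); mean ≈ 0.3441

The binomial likelihood is conjugate to the Beta prior: with 3 successes and 12 failures, the posterior is Beta(5.5+3, 4.2+12) = Beta(8.5, 16.2).
E[θ | data] = 8.5/(8.5+16.2) = 0.3441.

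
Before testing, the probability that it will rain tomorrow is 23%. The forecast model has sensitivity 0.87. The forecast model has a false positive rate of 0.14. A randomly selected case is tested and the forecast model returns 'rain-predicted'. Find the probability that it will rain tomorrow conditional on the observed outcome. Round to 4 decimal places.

P(H | E) ≈ 0.6499

Let H be the event that it will rain tomorrow. P(H) = 0.23, so P(¬H) = 0.77. With E the 'rain-predicted' result, P(E|H) = 0.87 and P(E|¬H) = 0.14.
P(E) = 0.87·0.23 + 0.14·0.77 = 0.20010 + 0.10780 = 0.30790.
By Bayes' theorem, P(H|E) = 0.20010 / 0.30790 = 0.6499.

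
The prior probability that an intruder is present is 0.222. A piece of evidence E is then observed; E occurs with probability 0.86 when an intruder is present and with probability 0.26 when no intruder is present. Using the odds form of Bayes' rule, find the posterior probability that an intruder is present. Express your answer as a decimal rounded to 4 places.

Prior odds = 0.222/(1−0.222) = 0.28535. In log-odds, ln(0.28535) = -1.2540.
Add log likelihood ratio: ln(3.3077) = 1.1963.
Posterior log-odds = -0.057798, so posterior odds = exp(-0.057798) = 0.94384. Converting, P(H|E) = 0.94384/1.9438 = 0.4856.

Posterior probability ≈ 0.4856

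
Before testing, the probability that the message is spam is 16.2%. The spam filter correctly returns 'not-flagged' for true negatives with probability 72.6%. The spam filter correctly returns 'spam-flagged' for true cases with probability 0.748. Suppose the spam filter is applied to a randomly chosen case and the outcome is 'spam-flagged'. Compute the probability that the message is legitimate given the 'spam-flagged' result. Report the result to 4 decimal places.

P(¬H | E) ≈ 0.6546

Write H for 'the message is spam'. Prior odds H:¬H = 0.162/0.838 = 0.19332. For the 'spam-flagged' outcome, the likelihood ratio is 0.748/0.274 = 2.7299.
Posterior odds = 0.19332 × 2.7299 = 0.52774, so P(H|E) = 0.52774/(1+0.52774) = 0.3454. Then P(¬H|E) = 1 − 0.3454 = 0.6546.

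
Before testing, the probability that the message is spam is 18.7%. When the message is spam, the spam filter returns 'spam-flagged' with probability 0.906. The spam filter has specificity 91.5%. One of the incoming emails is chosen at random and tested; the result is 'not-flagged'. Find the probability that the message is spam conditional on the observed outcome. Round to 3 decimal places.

Write H for 'the message is spam'. Prior odds H:¬H = 0.187/0.813 = 0.23001. For the 'not-flagged' outcome, the likelihood ratio is 0.094/0.915 = 0.10273.
Posterior odds = 0.23001 × 0.10273 = 0.023630, so P(H|E) = 0.023630/(1+0.023630) = 0.023.

P(H | E) ≈ 0.023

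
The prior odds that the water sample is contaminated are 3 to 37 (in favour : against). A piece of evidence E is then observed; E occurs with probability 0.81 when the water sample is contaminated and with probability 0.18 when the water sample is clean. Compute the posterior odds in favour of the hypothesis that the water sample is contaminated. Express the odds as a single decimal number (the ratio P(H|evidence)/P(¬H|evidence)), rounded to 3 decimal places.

Prior odds = 3/37 = 0.081081. In log-odds, ln(0.081081) = -2.5123.
Add log likelihood ratio: ln(4.5000) = 1.5041.
Posterior log-odds = -1.0082, so posterior odds = exp(-1.0082) = 0.36486.

Posterior odds ≈ 0.365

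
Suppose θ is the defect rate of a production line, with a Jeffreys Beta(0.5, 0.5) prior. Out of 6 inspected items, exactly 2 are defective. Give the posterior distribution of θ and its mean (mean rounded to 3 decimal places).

Posterior: Beta(2.5, 4.5); mean ≈ 0.357

The binomial likelihood is conjugate to the Beta prior: with 2 successes and 4 failures, the posterior is Beta(0.5+2, 0.5+4) = Beta(2.5, 4.5).
E[θ | data] = 2.5/(2.5+4.5) = 0.357.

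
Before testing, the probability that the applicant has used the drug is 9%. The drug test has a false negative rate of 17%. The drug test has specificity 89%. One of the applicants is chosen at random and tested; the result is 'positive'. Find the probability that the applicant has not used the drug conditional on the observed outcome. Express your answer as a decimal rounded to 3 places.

Let H be the event that the applicant has used the drug. P(H) = 0.09, so P(¬H) = 0.91. With E the 'positive' result, P(E|H) = 0.83 and P(E|¬H) = 0.11.
P(E) = 0.83·0.09 + 0.11·0.91 = 0.074700 + 0.10010 = 0.17480.
By Bayes' theorem, P(H|E) = 0.074700 / 0.17480 = 0.427. Hence P(¬H|E) = 1 − 0.427 = 0.573.

P(¬H | E) ≈ 0.573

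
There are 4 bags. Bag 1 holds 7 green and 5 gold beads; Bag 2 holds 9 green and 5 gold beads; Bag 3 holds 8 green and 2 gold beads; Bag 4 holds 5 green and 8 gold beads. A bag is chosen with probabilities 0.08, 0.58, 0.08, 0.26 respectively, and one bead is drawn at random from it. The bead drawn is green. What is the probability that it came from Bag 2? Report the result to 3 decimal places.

P(green|Bag 1) = 0.5833; P(green|Bag 2) = 0.6429; P(green|Bag 3) = 0.8; P(green|Bag 4) = 0.3846.
Prior × likelihood for each source: 0.08·0.5833=0.04667, 0.58·0.6429=0.3729, 0.08·0.8=0.06400, 0.26·0.3846=0.1000. Summing gives P(green) = 0.58352.
P(Bag 2 | green) = 0.3729 / 0.58352 = 0.639.

Posterior probability ≈ 0.639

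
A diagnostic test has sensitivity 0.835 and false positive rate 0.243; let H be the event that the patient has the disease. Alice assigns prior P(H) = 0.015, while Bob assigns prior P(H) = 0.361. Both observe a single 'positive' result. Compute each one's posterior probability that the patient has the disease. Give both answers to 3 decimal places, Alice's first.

P('+'|H) = 0.835, P('+'|¬H) = 0.243.
Alice: numerator 0.835·0.015 = 0.012525; evidence = 0.012525+0.243·0.985 = 0.25188; posterior = 0.050.
Bob: numerator 0.835·0.361 = 0.30143; evidence = 0.30143+0.243·0.639 = 0.45671; posterior = 0.660.

Alice: 0.050; Bob: 0.660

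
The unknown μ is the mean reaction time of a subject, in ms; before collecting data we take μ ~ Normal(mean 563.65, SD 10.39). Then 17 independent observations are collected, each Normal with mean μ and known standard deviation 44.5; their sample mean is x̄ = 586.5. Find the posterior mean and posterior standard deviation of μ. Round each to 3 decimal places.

Prior precision 1/τ₀² = 1/10.39² = 0.00926337; data precision n/σ² = 17/44.5² = 0.00858477.
Posterior precision = 0.00926337 + 0.00858477 = 0.0178481, giving posterior SD = 1/√0.0178481 = 7.485.
Posterior mean = (0.00926337·563.65 + 0.00858477·586.5) / 0.0178481 = 574.641.

Posterior mean ≈ 574.641; posterior SD ≈ 7.485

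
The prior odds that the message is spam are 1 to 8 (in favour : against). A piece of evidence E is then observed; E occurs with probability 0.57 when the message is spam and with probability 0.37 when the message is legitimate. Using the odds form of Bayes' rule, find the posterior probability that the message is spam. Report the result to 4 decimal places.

Prior odds = 1/8 = 0.12500. In log-odds, ln(0.12500) = -2.0794.
Add log likelihood ratio: ln(1.5405) = 0.43213.
Posterior log-odds = -1.6473, so posterior odds = exp(-1.6473) = 0.19257. Converting, P(H|E) = 0.19257/1.1926 = 0.1615.

Posterior probability ≈ 0.1615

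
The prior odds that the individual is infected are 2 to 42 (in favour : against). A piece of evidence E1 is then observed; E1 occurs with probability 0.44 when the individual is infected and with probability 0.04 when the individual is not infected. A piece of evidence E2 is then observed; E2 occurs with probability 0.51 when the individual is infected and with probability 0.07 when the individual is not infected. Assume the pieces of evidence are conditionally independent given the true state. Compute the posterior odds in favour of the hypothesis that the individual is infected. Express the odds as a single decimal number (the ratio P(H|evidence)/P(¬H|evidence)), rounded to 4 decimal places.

Prior odds = 2/42 = 0.047619.
Likelihood ratio for E1 = 0.44/0.04 = 11.000.
Likelihood ratio for E2 = 0.51/0.07 = 7.2857.
Posterior odds = prior odds × LR₁ × LR₂ = 3.8163.

Posterior odds ≈ 3.8163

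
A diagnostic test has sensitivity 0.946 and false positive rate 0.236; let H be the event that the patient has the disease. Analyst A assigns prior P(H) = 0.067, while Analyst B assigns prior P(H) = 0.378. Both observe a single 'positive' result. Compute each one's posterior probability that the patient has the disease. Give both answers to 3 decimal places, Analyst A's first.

P('+'|H) = 0.946, P('+'|¬H) = 0.236.
Analyst A: numerator 0.946·0.067 = 0.063382; evidence = 0.063382+0.236·0.933 = 0.28357; posterior = 0.224.
Analyst B: numerator 0.946·0.378 = 0.35759; evidence = 0.35759+0.236·0.622 = 0.50438; posterior = 0.709.

Analyst A: 0.224; Analyst B: 0.709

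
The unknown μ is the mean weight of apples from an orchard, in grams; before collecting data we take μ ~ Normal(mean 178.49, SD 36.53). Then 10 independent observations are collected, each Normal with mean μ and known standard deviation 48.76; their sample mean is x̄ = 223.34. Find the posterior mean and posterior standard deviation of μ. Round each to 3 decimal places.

Posterior mean ≈ 216.558; posterior SD ≈ 14.206

Prior precision 1/τ₀² = 1/36.53² = 0.00074938; data precision n/σ² = 10/48.76² = 0.00420603.
Posterior precision = 0.00074938 + 0.00420603 = 0.00495541, giving posterior SD = 1/√0.00495541 = 14.206.
Posterior mean = (0.00074938·178.49 + 0.00420603·223.34) / 0.00495541 = 216.558.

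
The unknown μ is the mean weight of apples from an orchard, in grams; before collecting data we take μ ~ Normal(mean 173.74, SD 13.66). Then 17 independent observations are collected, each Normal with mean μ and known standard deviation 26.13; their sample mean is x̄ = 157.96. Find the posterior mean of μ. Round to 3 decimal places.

Posterior mean ≈ 160.755

Prior precision 1/τ₀² = 1/13.66² = 0.00535918; data precision n/σ² = 17/26.13² = 0.0248983.
Posterior precision = 0.00535918 + 0.0248983 = 0.0302575.
Posterior mean = (0.00535918·173.74 + 0.0248983·157.96) / 0.0302575 = 160.755.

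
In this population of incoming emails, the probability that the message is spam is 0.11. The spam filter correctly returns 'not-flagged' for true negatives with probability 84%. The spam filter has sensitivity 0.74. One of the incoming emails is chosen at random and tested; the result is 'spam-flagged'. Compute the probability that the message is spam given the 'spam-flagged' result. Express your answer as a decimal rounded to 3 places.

Let H be the event that the message is spam. P(H) = 0.11, so P(¬H) = 0.89. With E the 'spam-flagged' result, P(E|H) = 0.74 and P(E|¬H) = 0.16.
P(E) = 0.74·0.11 + 0.16·0.89 = 0.081400 + 0.14240 = 0.22380.
By Bayes' theorem, P(H|E) = 0.081400 / 0.22380 = 0.364.

P(H | E) ≈ 0.364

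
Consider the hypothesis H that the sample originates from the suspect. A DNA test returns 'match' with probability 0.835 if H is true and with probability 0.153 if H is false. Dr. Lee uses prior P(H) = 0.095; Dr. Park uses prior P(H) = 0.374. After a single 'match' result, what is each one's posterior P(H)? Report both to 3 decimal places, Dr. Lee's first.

P('+'|H) = 0.835, P('+'|¬H) = 0.153.
Dr. Lee: numerator 0.835·0.095 = 0.079325; evidence = 0.079325+0.153·0.905 = 0.21779; posterior = 0.364.
Dr. Park: numerator 0.835·0.374 = 0.31229; evidence = 0.31229+0.153·0.626 = 0.40807; posterior = 0.765.

Dr. Lee: 0.364; Dr. Park: 0.765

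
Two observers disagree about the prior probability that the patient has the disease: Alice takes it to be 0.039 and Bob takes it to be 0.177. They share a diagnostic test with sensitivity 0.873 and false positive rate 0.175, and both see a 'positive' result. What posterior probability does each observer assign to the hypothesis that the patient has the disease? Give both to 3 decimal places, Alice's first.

Alice: 0.168; Bob: 0.518

P('+'|H) = 0.873, P('+'|¬H) = 0.175.
Alice: numerator 0.873·0.039 = 0.034047; evidence = 0.034047+0.175·0.961 = 0.20222; posterior = 0.168.
Bob: numerator 0.873·0.177 = 0.15452; evidence = 0.15452+0.175·0.823 = 0.29855; posterior = 0.518.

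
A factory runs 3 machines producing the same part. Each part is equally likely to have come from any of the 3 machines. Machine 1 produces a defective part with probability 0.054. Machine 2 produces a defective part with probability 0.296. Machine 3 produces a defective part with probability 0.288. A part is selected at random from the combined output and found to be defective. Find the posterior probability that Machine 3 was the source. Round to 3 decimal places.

Posterior probability ≈ 0.451

Tabulate prior·likelihood by source: [1] prior 0.333333, lik 0.054, product 0.01800; [2] prior 0.333333, lik 0.296, product 0.09867; [3] prior 0.333333, lik 0.288, product 0.09600.
Normalizing constant = 0.21267; the posterior for Machine 3 is its product over the sum, 0.09600/0.21267 = 0.451.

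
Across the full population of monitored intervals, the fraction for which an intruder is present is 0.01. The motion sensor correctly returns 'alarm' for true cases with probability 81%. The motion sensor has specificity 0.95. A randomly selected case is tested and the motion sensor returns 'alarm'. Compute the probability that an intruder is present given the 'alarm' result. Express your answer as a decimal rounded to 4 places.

Let H be the event that an intruder is present. P(H) = 0.01, so P(¬H) = 0.99. With E the 'alarm' result, P(E|H) = 0.81 and P(E|¬H) = 0.05.
P(E) = 0.81·0.01 + 0.05·0.99 = 0.0081000 + 0.049500 = 0.057600.
By Bayes' theorem, P(H|E) = 0.0081000 / 0.057600 = 0.1406.

P(H | E) ≈ 0.1406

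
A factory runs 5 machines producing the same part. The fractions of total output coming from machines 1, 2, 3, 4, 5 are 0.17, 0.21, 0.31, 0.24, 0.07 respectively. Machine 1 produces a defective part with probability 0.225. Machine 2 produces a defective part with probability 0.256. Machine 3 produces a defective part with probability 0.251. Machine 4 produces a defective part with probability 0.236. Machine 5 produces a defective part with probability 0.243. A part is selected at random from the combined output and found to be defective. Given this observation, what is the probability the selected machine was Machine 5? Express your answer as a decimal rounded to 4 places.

Tabulate prior·likelihood by source: [1] prior 0.17, lik 0.225, product 0.03825; [2] prior 0.21, lik 0.256, product 0.05376; [3] prior 0.31, lik 0.251, product 0.07781; [4] prior 0.24, lik 0.236, product 0.05664; [5] prior 0.07, lik 0.243, product 0.01701.
Normalizing constant = 0.24347; the posterior for Machine 5 is its product over the sum, 0.01701/0.24347 = 0.0699.

Posterior probability ≈ 0.0699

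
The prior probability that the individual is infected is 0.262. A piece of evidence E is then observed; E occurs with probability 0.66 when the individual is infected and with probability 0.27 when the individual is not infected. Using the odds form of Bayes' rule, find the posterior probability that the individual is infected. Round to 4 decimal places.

Posterior probability ≈ 0.4646

Prior odds = 0.262/(1−0.262) = 0.35501.
Likelihood ratio for E = 0.66/0.27 = 2.4444.
Posterior odds = prior odds × LR = 0.86781.
Posterior probability = odds/(1+odds) = 0.86781/1.8678 = 0.4646.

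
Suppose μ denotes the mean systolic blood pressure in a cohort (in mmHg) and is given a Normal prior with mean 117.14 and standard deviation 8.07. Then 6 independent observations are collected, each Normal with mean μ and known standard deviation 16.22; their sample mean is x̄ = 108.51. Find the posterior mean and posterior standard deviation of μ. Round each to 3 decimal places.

Posterior mean ≈ 111.983; posterior SD ≈ 5.119

Prior precision 1/τ₀² = 1/8.07² = 0.0153551; data precision n/σ² = 6/16.22² = 0.0228060.
Posterior precision = 0.0153551 + 0.0228060 = 0.0381611, giving posterior SD = 1/√0.0381611 = 5.119.
Posterior mean = (0.0153551·117.14 + 0.0228060·108.51) / 0.0381611 = 111.983.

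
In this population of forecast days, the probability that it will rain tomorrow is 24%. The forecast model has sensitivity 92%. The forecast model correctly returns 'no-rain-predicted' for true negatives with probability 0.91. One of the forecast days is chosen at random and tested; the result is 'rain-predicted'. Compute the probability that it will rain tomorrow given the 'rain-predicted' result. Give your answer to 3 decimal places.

P(H | E) ≈ 0.763

Write H for 'it will rain tomorrow'. Prior odds H:¬H = 0.24/0.76 = 0.31579. For the 'rain-predicted' outcome, the likelihood ratio is 0.92/0.09 = 10.222.
Posterior odds = 0.31579 × 10.222 = 3.2281, so P(H|E) = 3.2281/(1+3.2281) = 0.763.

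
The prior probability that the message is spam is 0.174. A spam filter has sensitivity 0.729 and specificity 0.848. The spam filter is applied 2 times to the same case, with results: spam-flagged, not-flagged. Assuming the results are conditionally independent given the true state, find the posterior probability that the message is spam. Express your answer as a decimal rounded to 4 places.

With H the event that the message is spam, the joint likelihood of the observed sequence is P(data|H) = 0.729·0.271 = 0.19756 and P(data|¬H) = 0.152·0.848 = 0.12890.
Bayes: P(H|data) = 0.174·0.19756 / (0.174·0.19756 + 0.826·0.12890) = 0.034375/0.14084 = 0.2441.

Posterior P(H) ≈ 0.2441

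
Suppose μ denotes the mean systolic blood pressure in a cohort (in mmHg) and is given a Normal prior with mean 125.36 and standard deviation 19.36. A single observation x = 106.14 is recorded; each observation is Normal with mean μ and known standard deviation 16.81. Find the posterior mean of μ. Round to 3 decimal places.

Prior precision 1/τ₀² = 1/19.36² = 0.00266802; data precision n/σ² = 1/16.81² = 0.00353887.
Posterior precision = 0.00266802 + 0.00353887 = 0.00620689.
Posterior mean = (0.00266802·125.36 + 0.00353887·106.14) / 0.00620689 = 114.402.

Posterior mean ≈ 114.402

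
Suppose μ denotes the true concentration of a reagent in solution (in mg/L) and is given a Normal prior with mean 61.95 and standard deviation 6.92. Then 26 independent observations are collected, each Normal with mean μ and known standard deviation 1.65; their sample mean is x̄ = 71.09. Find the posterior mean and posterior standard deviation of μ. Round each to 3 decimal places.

Prior precision 1/τ₀² = 1/6.92² = 0.0208828; data precision n/σ² = 26/1.65² = 9.55005.
Posterior precision = 0.0208828 + 9.55005 = 9.57093, giving posterior SD = 1/√9.57093 = 0.323.
Posterior mean = (0.0208828·61.95 + 9.55005·71.09) / 9.57093 = 71.070.

Posterior mean ≈ 71.070; posterior SD ≈ 0.323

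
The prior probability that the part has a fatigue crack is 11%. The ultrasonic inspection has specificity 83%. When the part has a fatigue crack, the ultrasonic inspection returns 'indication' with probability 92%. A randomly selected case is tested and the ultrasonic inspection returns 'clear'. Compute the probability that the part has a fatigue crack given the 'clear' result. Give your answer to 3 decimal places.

P(H | E) ≈ 0.012

Let H be the event that the part has a fatigue crack. P(H) = 0.11, so P(¬H) = 0.89. With E the 'clear' result, P(E|H) = 0.08 and P(E|¬H) = 0.83.
P(E) = 0.08·0.11 + 0.83·0.89 = 0.0088000 + 0.73870 = 0.74750.
By Bayes' theorem, P(H|E) = 0.0088000 / 0.74750 = 0.012.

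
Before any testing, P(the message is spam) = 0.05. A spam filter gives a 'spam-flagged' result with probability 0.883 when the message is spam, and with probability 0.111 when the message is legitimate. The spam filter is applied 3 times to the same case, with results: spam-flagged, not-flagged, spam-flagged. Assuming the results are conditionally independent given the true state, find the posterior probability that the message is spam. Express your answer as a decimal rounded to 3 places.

Let H be the event that the message is spam; start with P(H) = 0.05. P('spam-flagged'|H) = 0.883, P('spam-flagged'|¬H) = 0.111.
Update on result 1 ('spam-flagged'): P(H) ← 0.883·0.0500 / (0.883·0.0500 + 0.111·0.9500) = 0.044150/0.14960 = 0.2951.
Update on result 2 ('not-flagged'): P(H) ← 0.117·0.2951 / (0.117·0.2951 + 0.889·0.7049) = 0.034529/0.66117 = 0.0522.
Update on result 3 ('spam-flagged'): P(H) ← 0.883·0.0522 / (0.883·0.0522 + 0.111·0.9478) = 0.046114/0.15132 = 0.3048.

Posterior P(H) ≈ 0.305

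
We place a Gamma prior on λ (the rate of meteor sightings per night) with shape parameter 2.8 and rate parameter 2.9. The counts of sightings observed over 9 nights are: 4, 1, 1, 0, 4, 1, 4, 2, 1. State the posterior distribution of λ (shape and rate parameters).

Posterior: Gamma(shape=20.8, rate=11.9)

Total count ∑xᵢ = 18 over n = 9 nights.
Gamma is conjugate to the Poisson likelihood: posterior is Gamma(shape = 2.8+18 = 20.8, rate = 2.9+9 = 11.9).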